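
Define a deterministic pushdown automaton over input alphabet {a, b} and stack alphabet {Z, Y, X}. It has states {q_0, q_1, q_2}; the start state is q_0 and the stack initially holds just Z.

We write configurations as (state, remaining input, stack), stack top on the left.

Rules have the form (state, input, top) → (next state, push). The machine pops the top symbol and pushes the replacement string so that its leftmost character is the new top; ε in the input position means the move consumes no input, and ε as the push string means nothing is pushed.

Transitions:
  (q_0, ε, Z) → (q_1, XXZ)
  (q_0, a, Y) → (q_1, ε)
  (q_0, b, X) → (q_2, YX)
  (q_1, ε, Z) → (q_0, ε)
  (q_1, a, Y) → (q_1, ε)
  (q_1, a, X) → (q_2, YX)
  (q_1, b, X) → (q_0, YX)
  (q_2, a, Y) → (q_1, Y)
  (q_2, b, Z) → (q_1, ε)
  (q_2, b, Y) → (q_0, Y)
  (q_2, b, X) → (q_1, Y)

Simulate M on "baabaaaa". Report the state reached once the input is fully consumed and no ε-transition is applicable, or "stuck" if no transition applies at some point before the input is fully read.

q_1

(q_0, baabaaaa, Z)
  ε-move, top Z: go to q_1, push XXZ → (q_1, baabaaaa, XXZ)
  read b, top X: go to q_0, push YX → (q_0, aabaaaa, YXXZ)
  read a, top Y: go to q_1, push ε → (q_1, abaaaa, XXZ)
  read a, top X: go to q_2, push YX → (q_2, baaaa, YXXZ)
  read b, top Y: go to q_0, push Y → (q_0, aaaa, YXXZ)
  read a, top Y: go to q_1, push ε → (q_1, aaa, XXZ)
  read a, top X: go to q_2, push YX → (q_2, aa, YXXZ)
  read a, top Y: go to q_1, push Y → (q_1, a, YXXZ)
  read a, top Y: go to q_1, push ε → (q_1, ε, XXZ)
All input consumed; M is in state q_1.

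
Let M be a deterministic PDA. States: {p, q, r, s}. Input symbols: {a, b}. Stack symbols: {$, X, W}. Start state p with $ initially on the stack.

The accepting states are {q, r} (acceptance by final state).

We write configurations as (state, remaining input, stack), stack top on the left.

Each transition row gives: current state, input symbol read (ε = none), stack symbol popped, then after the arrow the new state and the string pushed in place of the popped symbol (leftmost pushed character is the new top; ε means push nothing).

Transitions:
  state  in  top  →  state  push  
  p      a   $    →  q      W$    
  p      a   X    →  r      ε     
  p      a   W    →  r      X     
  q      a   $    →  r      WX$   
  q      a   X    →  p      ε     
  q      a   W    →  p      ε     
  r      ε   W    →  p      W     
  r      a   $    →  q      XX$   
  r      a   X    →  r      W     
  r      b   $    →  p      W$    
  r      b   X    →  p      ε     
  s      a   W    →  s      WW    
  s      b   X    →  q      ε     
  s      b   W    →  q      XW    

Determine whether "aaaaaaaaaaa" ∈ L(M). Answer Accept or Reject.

Accept

(p, aaaaaaaaaaa, $)
  read a, top $: go to q, push W$ → (q, aaaaaaaaaa, W$)
  read a, top W: go to p, push ε → (p, aaaaaaaaa, $)
  read a, top $: go to q, push W$ → (q, aaaaaaaa, W$)
  read a, top W: go to p, push ε → (p, aaaaaaa, $)
  read a, top $: go to q, push W$ → (q, aaaaaa, W$)
  read a, top W: go to p, push ε → (p, aaaaa, $)
  read a, top $: go to q, push W$ → (q, aaaa, W$)
  read a, top W: go to p, push ε → (p, aaa, $)
  read a, top $: go to q, push W$ → (q, aa, W$)
  read a, top W: go to p, push ε → (p, a, $)
  read a, top $: go to q, push W$ → (q, ε, W$)
All input consumed; state q ∈ F.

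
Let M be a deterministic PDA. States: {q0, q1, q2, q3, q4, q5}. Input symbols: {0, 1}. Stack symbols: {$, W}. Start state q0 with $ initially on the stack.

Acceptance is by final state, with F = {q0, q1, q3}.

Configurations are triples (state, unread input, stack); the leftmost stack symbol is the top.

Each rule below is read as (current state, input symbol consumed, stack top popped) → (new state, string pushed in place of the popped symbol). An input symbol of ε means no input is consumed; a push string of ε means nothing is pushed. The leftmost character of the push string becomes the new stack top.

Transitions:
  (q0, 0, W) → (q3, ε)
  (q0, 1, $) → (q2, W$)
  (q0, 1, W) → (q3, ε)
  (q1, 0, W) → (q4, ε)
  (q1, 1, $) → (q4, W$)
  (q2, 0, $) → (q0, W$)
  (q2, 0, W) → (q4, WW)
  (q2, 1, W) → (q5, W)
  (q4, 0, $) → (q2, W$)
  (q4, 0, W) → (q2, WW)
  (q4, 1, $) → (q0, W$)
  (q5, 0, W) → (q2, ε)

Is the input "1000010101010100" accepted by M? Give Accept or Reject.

Accept

(q0, 1000010101010100, $)
  read 1, top $: go to q2, push W$ → (q2, 000010101010100, W$)
  read 0, top W: go to q4, push WW → (q4, 00010101010100, WW$)
  read 0, top W: go to q2, push WW → (q2, 0010101010100, WWW$)
  read 0, top W: go to q4, push WW → (q4, 010101010100, WWWW$)
  read 0, top W: go to q2, push WW → (q2, 10101010100, WWWWW$)
  read 1, top W: go to q5, push W → (q5, 0101010100, WWWWW$)
  read 0, top W: go to q2, push ε → (q2, 101010100, WWWW$)
  read 1, top W: go to q5, push W → (q5, 01010100, WWWW$)
  read 0, top W: go to q2, push ε → (q2, 1010100, WWW$)
  read 1, top W: go to q5, push W → (q5, 010100, WWW$)
  read 0, top W: go to q2, push ε → (q2, 10100, WW$)
  read 1, top W: go to q5, push W → (q5, 0100, WW$)
  read 0, top W: go to q2, push ε → (q2, 100, W$)
  read 1, top W: go to q5, push W → (q5, 00, W$)
  read 0, top W: go to q2, push ε → (q2, 0, $)
  read 0, top $: go to q0, push W$ → (q0, ε, W$)
All input consumed; state q0 ∈ F.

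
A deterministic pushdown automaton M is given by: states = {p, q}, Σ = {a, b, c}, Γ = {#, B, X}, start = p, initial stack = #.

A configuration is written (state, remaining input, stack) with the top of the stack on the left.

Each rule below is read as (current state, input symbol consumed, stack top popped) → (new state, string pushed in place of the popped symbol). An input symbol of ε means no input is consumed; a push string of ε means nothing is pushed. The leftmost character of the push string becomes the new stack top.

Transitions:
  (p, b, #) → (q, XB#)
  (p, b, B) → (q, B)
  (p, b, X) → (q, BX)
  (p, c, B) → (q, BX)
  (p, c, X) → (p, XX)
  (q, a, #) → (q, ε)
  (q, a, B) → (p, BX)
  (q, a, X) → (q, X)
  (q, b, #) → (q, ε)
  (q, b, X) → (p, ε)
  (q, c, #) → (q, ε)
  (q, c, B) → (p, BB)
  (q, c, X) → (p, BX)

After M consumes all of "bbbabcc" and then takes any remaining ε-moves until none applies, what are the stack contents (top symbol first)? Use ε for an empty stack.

BXBX#

(p, bbbabcc, #)
  read b, top #: go to q, push XB# → (q, bbabcc, XB#)
  read b, top X: go to p, push ε → (p, babcc, B#)
  read b, top B: go to q, push B → (q, abcc, B#)
  read a, top B: go to p, push BX → (p, bcc, BX#)
  read b, top B: go to q, push B → (q, cc, BX#)
  read c, top B: go to p, push BB → (p, c, BBX#)
  read c, top B: go to q, push BX → (q, ε, BXBX#)
All input consumed in state q with stack BXBX#.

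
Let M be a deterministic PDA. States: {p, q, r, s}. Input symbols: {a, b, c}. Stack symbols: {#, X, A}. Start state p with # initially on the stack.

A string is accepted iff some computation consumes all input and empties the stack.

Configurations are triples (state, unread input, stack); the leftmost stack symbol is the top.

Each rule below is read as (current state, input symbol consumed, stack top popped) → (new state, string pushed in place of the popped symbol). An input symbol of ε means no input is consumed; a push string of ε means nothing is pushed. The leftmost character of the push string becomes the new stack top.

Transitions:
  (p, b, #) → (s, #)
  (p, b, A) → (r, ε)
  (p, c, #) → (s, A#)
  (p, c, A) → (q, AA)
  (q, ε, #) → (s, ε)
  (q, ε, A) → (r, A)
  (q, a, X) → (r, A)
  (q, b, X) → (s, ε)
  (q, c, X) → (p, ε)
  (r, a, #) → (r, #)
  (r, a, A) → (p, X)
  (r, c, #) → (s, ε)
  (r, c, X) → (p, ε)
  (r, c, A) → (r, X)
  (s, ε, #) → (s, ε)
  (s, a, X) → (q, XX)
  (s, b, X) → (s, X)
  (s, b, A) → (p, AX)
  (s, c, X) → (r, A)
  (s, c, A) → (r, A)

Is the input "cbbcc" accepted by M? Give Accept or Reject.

Reject

(p, cbbcc, #)
  read c, top #: go to s, push A# → (s, bbcc, A#)
  read b, top A: go to p, push AX → (p, bcc, AX#)
  read b, top A: go to r, push ε → (r, cc, X#)
  read c, top X: go to p, push ε → (p, c, #)
  read c, top #: go to s, push A# → (s, ε, A#)
All input consumed; stack is A#, not empty, and no further ε-move applies.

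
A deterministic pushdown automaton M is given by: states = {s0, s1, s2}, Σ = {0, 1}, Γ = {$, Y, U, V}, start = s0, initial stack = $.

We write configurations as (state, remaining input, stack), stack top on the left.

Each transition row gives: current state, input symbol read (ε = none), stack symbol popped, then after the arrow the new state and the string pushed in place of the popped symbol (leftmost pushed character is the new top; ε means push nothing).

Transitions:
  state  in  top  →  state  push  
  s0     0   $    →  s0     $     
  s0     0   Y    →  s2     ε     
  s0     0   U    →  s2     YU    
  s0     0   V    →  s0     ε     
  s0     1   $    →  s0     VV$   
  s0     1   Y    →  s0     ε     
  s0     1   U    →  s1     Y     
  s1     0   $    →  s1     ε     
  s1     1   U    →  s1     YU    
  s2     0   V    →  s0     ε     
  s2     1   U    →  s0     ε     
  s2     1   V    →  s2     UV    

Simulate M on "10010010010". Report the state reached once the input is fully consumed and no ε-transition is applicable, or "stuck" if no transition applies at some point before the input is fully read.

(s0, 10010010010, $) ⊢ (s0, 0010010010, VV$) ⊢ (s0, 010010010, V$) ⊢ (s0, 10010010, $) ⊢ (s0, 0010010, VV$) ⊢ (s0, 010010, V$) ⊢ (s0, 10010, $) ⊢ (s0, 0010, VV$) ⊢ (s0, 010, V$) ⊢ (s0, 10, $) ⊢ (s0, 0, VV$) ⊢ (s0, ε, V$)
All input consumed; M is in state s0.

s0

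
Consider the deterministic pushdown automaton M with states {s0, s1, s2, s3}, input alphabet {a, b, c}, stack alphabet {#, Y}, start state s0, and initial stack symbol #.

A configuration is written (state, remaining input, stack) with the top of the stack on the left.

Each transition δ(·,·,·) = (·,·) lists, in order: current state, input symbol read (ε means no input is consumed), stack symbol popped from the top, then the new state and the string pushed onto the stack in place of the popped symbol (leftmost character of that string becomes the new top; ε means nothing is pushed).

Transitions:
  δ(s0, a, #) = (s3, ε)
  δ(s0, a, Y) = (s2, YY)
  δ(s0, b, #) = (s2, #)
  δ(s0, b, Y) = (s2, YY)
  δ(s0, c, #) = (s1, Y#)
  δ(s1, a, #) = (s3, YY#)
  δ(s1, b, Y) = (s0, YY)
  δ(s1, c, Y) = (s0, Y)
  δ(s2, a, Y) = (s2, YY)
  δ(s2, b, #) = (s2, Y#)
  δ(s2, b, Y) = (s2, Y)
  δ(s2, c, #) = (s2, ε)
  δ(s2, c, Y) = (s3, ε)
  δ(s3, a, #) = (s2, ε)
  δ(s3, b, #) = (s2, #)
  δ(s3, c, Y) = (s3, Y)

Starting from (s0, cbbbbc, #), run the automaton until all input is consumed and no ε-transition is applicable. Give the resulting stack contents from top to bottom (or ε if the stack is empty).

YY#

(s0, cbbbbc, #) ⊢ (s1, bbbbc, Y#) ⊢ (s0, bbbc, YY#) ⊢ (s2, bbc, YYY#) ⊢ (s2, bc, YYY#) ⊢ (s2, c, YYY#) ⊢ (s3, ε, YY#)
All input consumed in state s3 with stack YY#.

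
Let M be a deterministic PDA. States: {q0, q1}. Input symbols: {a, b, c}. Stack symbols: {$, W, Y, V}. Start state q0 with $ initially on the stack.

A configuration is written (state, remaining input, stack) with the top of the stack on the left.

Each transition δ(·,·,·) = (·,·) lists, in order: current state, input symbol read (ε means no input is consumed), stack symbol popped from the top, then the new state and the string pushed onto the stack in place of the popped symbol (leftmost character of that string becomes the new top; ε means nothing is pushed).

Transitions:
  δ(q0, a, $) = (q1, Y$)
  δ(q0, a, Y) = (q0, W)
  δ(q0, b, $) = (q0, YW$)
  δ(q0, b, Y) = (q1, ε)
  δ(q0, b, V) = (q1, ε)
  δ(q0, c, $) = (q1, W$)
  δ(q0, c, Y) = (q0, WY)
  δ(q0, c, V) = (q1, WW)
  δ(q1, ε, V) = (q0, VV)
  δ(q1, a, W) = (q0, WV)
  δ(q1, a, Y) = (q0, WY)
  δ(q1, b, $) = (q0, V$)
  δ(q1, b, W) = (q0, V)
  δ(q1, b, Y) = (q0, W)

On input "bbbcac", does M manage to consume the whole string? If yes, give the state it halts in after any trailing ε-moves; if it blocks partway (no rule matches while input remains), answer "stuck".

(q0, bbbcac, $) ⊢ (q0, bbcac, YW$) ⊢ (q1, bcac, W$) ⊢ (q0, cac, V$) ⊢ (q1, ac, WW$) ⊢ (q0, c, WVW$)
No transition for (q0, c, top W); M blocks with input c remaining.

stuck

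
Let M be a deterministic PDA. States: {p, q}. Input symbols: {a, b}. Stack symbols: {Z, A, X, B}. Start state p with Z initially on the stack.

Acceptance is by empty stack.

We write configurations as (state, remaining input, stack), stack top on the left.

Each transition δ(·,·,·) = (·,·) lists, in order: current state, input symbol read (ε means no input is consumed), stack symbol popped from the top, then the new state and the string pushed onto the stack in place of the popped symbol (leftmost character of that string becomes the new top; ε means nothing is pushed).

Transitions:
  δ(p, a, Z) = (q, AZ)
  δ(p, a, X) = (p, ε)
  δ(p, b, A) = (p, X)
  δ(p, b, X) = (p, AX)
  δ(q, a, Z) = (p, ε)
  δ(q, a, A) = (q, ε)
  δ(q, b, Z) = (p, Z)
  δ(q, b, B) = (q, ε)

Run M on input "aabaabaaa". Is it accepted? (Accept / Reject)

Accept

(p, aabaabaaa, Z) ⊢ (q, abaabaaa, AZ) ⊢ (q, baabaaa, Z) ⊢ (p, aabaaa, Z) ⊢ (q, abaaa, AZ) ⊢ (q, baaa, Z) ⊢ (p, aaa, Z) ⊢ (q, aa, AZ) ⊢ (q, a, Z) ⊢ (p, ε, ε)
All input consumed and the stack is empty.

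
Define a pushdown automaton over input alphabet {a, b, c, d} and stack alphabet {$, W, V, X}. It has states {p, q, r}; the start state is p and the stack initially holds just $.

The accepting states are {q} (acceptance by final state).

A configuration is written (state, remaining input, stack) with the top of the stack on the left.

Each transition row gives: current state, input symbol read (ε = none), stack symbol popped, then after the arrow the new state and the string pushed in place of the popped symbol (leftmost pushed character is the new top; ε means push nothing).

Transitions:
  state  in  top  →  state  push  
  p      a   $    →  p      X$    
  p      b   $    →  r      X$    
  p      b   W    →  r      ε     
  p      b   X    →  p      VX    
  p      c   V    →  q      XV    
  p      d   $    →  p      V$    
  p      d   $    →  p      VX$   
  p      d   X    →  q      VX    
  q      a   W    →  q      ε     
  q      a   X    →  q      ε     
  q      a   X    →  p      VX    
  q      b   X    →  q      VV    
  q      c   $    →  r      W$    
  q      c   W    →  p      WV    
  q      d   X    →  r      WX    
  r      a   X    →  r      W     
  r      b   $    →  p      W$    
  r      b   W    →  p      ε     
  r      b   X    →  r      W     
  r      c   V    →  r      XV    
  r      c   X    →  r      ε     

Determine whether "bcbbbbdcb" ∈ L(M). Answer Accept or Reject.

Reject

No computation consumes all input and reaches a final state.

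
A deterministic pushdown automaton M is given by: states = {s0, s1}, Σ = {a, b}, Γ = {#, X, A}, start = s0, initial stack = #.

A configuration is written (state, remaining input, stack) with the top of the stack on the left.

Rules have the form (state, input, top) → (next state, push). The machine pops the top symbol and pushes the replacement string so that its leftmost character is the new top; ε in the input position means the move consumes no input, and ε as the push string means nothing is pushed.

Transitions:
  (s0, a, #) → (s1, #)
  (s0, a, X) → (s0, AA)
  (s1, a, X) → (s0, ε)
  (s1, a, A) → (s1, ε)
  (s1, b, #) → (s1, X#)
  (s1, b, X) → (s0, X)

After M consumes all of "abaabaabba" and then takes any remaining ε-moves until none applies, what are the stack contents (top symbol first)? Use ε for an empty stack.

(s0, abaabaabba, #)
  read a, top #: go to s1, push # → (s1, baabaabba, #)
  read b, top #: go to s1, push X# → (s1, aabaabba, X#)
  read a, top X: go to s0, push ε → (s0, abaabba, #)
  read a, top #: go to s1, push # → (s1, baabba, #)
  read b, top #: go to s1, push X# → (s1, aabba, X#)
  read a, top X: go to s0, push ε → (s0, abba, #)
  read a, top #: go to s1, push # → (s1, bba, #)
  read b, top #: go to s1, push X# → (s1, ba, X#)
  read b, top X: go to s0, push X → (s0, a, X#)
  read a, top X: go to s0, push AA → (s0, ε, AA#)
All input consumed in state s0 with stack AA#.

AA#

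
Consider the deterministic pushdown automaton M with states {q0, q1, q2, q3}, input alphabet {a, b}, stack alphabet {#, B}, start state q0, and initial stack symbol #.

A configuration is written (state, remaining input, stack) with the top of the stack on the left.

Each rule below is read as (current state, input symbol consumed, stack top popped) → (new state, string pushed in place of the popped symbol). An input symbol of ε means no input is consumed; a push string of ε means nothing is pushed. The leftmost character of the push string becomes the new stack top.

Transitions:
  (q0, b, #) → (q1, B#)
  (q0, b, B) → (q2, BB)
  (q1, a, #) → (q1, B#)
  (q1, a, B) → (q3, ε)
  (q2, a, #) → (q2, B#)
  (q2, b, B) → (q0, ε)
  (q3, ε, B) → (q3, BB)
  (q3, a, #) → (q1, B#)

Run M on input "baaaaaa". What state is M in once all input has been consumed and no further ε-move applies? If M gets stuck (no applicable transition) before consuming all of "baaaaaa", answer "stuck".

(q0, baaaaaa, #)
  read b, top #: go to q1, push B# → (q1, aaaaaa, B#)
  read a, top B: go to q3, push ε → (q3, aaaaa, #)
  read a, top #: go to q1, push B# → (q1, aaaa, B#)
  read a, top B: go to q3, push ε → (q3, aaa, #)
  read a, top #: go to q1, push B# → (q1, aa, B#)
  read a, top B: go to q3, push ε → (q3, a, #)
  read a, top #: go to q1, push B# → (q1, ε, B#)
All input consumed; M is in state q1.

q1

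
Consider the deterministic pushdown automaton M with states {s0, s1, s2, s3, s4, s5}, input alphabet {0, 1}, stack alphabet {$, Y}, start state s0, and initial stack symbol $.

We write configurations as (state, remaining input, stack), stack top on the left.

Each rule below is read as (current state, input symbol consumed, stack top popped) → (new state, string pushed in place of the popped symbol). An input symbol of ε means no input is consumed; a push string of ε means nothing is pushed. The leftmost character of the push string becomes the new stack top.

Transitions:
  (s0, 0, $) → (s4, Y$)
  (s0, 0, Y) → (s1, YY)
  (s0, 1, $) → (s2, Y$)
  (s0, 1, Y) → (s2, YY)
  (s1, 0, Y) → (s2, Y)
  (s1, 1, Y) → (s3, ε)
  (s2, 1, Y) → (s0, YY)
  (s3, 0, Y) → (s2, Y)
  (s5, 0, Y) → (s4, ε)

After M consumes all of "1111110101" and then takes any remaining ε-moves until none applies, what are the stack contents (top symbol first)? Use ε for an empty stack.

YYYYYYY$

(s0, 1111110101, $)
  read 1, top $: go to s2, push Y$ → (s2, 111110101, Y$)
  read 1, top Y: go to s0, push YY → (s0, 11110101, YY$)
  read 1, top Y: go to s2, push YY → (s2, 1110101, YYY$)
  read 1, top Y: go to s0, push YY → (s0, 110101, YYYY$)
  read 1, top Y: go to s2, push YY → (s2, 10101, YYYYY$)
  read 1, top Y: go to s0, push YY → (s0, 0101, YYYYYY$)
  read 0, top Y: go to s1, push YY → (s1, 101, YYYYYYY$)
  read 1, top Y: go to s3, push ε → (s3, 01, YYYYYY$)
  read 0, top Y: go to s2, push Y → (s2, 1, YYYYYY$)
  read 1, top Y: go to s0, push YY → (s0, ε, YYYYYYY$)
All input consumed in state s0 with stack YYYYYYY$.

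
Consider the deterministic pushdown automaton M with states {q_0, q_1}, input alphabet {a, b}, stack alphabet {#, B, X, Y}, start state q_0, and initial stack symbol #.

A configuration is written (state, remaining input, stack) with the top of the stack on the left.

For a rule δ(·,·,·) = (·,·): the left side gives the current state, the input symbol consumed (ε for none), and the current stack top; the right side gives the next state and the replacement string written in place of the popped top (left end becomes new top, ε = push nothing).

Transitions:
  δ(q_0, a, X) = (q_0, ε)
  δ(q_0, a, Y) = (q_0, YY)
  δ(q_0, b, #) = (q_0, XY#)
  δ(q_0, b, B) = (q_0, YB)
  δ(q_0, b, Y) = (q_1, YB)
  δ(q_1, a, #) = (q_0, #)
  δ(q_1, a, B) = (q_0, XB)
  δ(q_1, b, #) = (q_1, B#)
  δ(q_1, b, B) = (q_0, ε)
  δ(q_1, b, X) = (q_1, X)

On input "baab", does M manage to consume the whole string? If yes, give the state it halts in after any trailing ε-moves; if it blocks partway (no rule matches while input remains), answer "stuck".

(q_0, baab, #)
  read b, top #: go to q_0, push XY# → (q_0, aab, XY#)
  read a, top X: go to q_0, push ε → (q_0, ab, Y#)
  read a, top Y: go to q_0, push YY → (q_0, b, YY#)
  read b, top Y: go to q_1, push YB → (q_1, ε, YBY#)
All input consumed; M is in state q_1.

q_1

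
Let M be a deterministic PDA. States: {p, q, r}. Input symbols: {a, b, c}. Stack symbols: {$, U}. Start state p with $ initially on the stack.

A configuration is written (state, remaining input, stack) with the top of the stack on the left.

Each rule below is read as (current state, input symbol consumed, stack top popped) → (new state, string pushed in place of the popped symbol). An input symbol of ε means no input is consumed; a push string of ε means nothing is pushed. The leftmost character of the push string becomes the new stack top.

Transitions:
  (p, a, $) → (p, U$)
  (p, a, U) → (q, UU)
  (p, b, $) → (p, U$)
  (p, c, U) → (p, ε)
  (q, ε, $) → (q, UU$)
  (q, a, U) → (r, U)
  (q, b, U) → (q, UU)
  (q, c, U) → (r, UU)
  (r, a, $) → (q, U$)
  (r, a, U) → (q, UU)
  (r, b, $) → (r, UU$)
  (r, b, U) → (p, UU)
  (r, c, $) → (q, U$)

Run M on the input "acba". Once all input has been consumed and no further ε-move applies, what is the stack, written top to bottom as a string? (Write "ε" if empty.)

UU$

(p, acba, $) ⊢ (p, cba, U$) ⊢ (p, ba, $) ⊢ (p, a, U$) ⊢ (q, ε, UU$)
All input consumed in state q with stack UU$.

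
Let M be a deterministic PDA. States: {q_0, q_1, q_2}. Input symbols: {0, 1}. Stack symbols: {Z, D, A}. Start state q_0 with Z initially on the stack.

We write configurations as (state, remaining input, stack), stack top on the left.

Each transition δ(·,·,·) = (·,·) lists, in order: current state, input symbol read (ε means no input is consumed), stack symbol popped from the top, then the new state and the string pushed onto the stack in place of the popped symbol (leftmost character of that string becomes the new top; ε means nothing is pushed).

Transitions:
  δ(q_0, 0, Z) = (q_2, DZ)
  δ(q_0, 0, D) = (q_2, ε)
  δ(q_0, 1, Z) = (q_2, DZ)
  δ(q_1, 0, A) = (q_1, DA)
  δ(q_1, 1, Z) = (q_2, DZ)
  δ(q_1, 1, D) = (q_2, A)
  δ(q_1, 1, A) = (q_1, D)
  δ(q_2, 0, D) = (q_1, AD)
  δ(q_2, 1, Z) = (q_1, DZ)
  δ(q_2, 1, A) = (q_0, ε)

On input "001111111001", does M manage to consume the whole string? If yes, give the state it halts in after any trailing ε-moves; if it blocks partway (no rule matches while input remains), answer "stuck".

stuck

(q_0, 001111111001, Z) ⊢ (q_2, 01111111001, DZ) ⊢ (q_1, 1111111001, ADZ) ⊢ (q_1, 111111001, DDZ) ⊢ (q_2, 11111001, ADZ) ⊢ (q_0, 1111001, DZ)
No transition for (q_0, 1, top D); M blocks with input 1111001 remaining.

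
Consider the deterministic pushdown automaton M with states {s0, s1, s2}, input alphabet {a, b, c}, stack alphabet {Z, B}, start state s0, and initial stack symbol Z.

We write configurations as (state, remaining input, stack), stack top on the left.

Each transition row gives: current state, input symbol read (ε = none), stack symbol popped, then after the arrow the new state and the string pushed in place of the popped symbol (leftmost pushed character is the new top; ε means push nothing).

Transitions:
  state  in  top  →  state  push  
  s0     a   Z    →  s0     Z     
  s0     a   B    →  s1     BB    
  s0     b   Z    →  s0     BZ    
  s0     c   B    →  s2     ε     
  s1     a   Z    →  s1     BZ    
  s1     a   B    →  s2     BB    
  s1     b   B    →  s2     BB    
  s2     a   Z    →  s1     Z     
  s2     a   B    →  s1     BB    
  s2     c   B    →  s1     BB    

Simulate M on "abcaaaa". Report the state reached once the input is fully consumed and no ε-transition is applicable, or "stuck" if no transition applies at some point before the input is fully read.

(s0, abcaaaa, Z) ⊢ (s0, bcaaaa, Z) ⊢ (s0, caaaa, BZ) ⊢ (s2, aaaa, Z) ⊢ (s1, aaa, Z) ⊢ (s1, aa, BZ) ⊢ (s2, a, BBZ) ⊢ (s1, ε, BBBZ)
All input consumed; M is in state s1.

s1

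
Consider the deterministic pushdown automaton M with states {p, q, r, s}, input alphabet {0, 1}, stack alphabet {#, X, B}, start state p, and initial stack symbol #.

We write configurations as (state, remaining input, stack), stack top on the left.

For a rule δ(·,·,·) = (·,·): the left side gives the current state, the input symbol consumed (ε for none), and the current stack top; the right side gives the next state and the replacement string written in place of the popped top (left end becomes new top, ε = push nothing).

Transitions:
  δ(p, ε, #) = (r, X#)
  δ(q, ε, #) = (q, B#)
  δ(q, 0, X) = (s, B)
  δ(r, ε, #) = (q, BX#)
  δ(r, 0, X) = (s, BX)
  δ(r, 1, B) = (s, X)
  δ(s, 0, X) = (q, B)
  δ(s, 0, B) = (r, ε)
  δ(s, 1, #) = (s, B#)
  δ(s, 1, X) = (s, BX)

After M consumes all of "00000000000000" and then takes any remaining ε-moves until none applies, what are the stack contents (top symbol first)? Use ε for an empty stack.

X#

(p, 00000000000000, #)
  ε-move, top #: go to r, push X# → (r, 00000000000000, X#)
  read 0, top X: go to s, push BX → (s, 0000000000000, BX#)
  read 0, top B: go to r, push ε → (r, 000000000000, X#)
  read 0, top X: go to s, push BX → (s, 00000000000, BX#)
  read 0, top B: go to r, push ε → (r, 0000000000, X#)
  read 0, top X: go to s, push BX → (s, 000000000, BX#)
  read 0, top B: go to r, push ε → (r, 00000000, X#)
  read 0, top X: go to s, push BX → (s, 0000000, BX#)
  read 0, top B: go to r, push ε → (r, 000000, X#)
  read 0, top X: go to s, push BX → (s, 00000, BX#)
  read 0, top B: go to r, push ε → (r, 0000, X#)
  read 0, top X: go to s, push BX → (s, 000, BX#)
  read 0, top B: go to r, push ε → (r, 00, X#)
  read 0, top X: go to s, push BX → (s, 0, BX#)
  read 0, top B: go to r, push ε → (r, ε, X#)
All input consumed in state r with stack X#.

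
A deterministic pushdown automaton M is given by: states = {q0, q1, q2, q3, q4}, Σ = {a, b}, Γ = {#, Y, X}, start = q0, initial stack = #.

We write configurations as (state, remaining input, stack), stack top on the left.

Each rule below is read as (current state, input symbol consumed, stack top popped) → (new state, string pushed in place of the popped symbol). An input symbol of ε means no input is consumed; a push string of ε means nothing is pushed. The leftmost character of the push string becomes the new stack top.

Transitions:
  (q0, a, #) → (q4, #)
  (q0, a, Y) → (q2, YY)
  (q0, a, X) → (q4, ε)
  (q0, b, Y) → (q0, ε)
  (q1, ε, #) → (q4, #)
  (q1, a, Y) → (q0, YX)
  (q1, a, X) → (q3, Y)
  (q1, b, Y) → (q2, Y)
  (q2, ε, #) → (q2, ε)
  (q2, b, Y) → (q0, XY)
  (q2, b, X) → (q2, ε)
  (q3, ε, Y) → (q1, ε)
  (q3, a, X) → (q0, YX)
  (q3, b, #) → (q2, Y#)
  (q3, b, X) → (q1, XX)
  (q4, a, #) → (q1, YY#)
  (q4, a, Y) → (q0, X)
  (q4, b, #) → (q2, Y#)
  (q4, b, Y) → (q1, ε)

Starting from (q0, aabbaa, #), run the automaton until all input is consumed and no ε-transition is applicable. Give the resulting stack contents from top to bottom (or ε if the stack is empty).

XY#

(q0, aabbaa, #)
  read a, top #: go to q4, push # → (q4, abbaa, #)
  read a, top #: go to q1, push YY# → (q1, bbaa, YY#)
  read b, top Y: go to q2, push Y → (q2, baa, YY#)
  read b, top Y: go to q0, push XY → (q0, aa, XYY#)
  read a, top X: go to q4, push ε → (q4, a, YY#)
  read a, top Y: go to q0, push X → (q0, ε, XY#)
All input consumed in state q0 with stack XY#.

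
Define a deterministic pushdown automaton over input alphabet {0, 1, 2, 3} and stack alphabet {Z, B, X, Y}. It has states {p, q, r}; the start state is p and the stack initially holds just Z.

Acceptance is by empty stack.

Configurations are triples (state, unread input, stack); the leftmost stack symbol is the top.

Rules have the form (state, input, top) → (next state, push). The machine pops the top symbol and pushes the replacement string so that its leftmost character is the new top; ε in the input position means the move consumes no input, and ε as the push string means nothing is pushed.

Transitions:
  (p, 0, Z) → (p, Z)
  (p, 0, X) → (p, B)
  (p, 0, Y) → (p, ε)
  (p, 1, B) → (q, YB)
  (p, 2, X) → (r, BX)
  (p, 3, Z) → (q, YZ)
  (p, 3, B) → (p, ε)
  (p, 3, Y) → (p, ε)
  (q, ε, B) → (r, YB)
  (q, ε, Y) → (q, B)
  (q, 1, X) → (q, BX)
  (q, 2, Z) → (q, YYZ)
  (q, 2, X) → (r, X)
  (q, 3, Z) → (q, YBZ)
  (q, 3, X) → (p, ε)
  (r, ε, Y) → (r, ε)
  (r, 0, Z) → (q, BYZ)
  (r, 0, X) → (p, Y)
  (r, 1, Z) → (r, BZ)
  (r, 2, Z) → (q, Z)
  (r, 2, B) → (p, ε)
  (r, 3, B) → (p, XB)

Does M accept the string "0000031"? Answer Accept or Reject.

Reject

(p, 0000031, Z)
  read 0, top Z: go to p, push Z → (p, 000031, Z)
  read 0, top Z: go to p, push Z → (p, 00031, Z)
  read 0, top Z: go to p, push Z → (p, 0031, Z)
  read 0, top Z: go to p, push Z → (p, 031, Z)
  read 0, top Z: go to p, push Z → (p, 31, Z)
  read 3, top Z: go to q, push YZ → (q, 1, YZ)
  ε-move, top Y: go to q, push B → (q, 1, BZ)
  ε-move, top B: go to r, push YB → (r, 1, YBZ)
  ε-move, top Y: go to r, push ε → (r, 1, BZ)
No transition applies at (r, 1, BZ); input not fully consumed.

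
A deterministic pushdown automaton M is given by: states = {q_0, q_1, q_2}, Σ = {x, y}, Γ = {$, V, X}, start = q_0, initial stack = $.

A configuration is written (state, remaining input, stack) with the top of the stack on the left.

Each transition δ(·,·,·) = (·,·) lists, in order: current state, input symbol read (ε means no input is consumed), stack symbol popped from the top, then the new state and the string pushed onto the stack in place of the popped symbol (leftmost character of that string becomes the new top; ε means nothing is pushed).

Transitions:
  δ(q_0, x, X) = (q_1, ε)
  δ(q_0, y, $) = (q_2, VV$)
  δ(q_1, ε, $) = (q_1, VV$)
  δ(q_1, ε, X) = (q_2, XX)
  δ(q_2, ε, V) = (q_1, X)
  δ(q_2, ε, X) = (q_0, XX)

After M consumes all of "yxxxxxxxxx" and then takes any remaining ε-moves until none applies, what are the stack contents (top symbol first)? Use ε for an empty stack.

(q_0, yxxxxxxxxx, $)
  read y, top $: go to q_2, push VV$ → (q_2, xxxxxxxxx, VV$)
  ε-move, top V: go to q_1, push X → (q_1, xxxxxxxxx, XV$)
  ε-move, top X: go to q_2, push XX → (q_2, xxxxxxxxx, XXV$)
  ε-move, top X: go to q_0, push XX → (q_0, xxxxxxxxx, XXXV$)
  read x, top X: go to q_1, push ε → (q_1, xxxxxxxx, XXV$)
  ε-move, top X: go to q_2, push XX → (q_2, xxxxxxxx, XXXV$)
  ε-move, top X: go to q_0, push XX → (q_0, xxxxxxxx, XXXXV$)
  read x, top X: go to q_1, push ε → (q_1, xxxxxxx, XXXV$)
  ε-move, top X: go to q_2, push XX → (q_2, xxxxxxx, XXXXV$)
  ε-move, top X: go to q_0, push XX → (q_0, xxxxxxx, XXXXXV$)
  read x, top X: go to q_1, push ε → (q_1, xxxxxx, XXXXV$)
  ε-move, top X: go to q_2, push XX → (q_2, xxxxxx, XXXXXV$)
  ε-move, top X: go to q_0, push XX → (q_0, xxxxxx, XXXXXXV$)
  read x, top X: go to q_1, push ε → (q_1, xxxxx, XXXXXV$)
  ε-move, top X: go to q_2, push XX → (q_2, xxxxx, XXXXXXV$)
  ε-move, top X: go to q_0, push XX → (q_0, xxxxx, XXXXXXXV$)
  read x, top X: go to q_1, push ε → (q_1, xxxx, XXXXXXV$)
  ε-move, top X: go to q_2, push XX → (q_2, xxxx, XXXXXXXV$)
  ε-move, top X: go to q_0, push XX → (q_0, xxxx, XXXXXXXXV$)
  read x, top X: go to q_1, push ε → (q_1, xxx, XXXXXXXV$)
  ε-move, top X: go to q_2, push XX → (q_2, xxx, XXXXXXXXV$)
  ε-move, top X: go to q_0, push XX → (q_0, xxx, XXXXXXXXXV$)
  read x, top X: go to q_1, push ε → (q_1, xx, XXXXXXXXV$)
  ε-move, top X: go to q_2, push XX → (q_2, xx, XXXXXXXXXV$)
  ε-move, top X: go to q_0, push XX → (q_0, xx, XXXXXXXXXXV$)
  read x, top X: go to q_1, push ε → (q_1, x, XXXXXXXXXV$)
  ε-move, top X: go to q_2, push XX → (q_2, x, XXXXXXXXXXV$)
  ε-move, top X: go to q_0, push XX → (q_0, x, XXXXXXXXXXXV$)
  read x, top X: go to q_1, push ε → (q_1, ε, XXXXXXXXXXV$)
  ε-move, top X: go to q_2, push XX → (q_2, ε, XXXXXXXXXXXV$)
  ε-move, top X: go to q_0, push XX → (q_0, ε, XXXXXXXXXXXXV$)
All input consumed in state q_0 with stack XXXXXXXXXXXXV$.

XXXXXXXXXXXXV$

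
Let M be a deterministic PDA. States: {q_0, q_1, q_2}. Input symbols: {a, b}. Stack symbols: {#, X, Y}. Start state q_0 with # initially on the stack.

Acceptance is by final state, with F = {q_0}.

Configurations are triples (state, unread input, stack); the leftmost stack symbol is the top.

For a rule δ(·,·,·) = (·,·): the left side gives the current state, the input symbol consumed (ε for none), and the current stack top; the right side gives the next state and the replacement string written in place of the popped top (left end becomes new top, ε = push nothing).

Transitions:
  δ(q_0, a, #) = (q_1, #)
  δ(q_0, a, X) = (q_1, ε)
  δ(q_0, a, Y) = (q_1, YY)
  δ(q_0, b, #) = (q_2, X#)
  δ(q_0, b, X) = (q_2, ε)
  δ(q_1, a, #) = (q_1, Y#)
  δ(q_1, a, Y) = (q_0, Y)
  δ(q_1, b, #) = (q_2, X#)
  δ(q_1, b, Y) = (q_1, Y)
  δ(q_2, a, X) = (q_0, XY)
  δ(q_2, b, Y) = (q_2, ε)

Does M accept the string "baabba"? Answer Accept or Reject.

Accept

(q_0, baabba, #)
  read b, top #: go to q_2, push X# → (q_2, aabba, X#)
  read a, top X: go to q_0, push XY → (q_0, abba, XY#)
  read a, top X: go to q_1, push ε → (q_1, bba, Y#)
  read b, top Y: go to q_1, push Y → (q_1, ba, Y#)
  read b, top Y: go to q_1, push Y → (q_1, a, Y#)
  read a, top Y: go to q_0, push Y → (q_0, ε, Y#)
All input consumed; state q_0 ∈ F.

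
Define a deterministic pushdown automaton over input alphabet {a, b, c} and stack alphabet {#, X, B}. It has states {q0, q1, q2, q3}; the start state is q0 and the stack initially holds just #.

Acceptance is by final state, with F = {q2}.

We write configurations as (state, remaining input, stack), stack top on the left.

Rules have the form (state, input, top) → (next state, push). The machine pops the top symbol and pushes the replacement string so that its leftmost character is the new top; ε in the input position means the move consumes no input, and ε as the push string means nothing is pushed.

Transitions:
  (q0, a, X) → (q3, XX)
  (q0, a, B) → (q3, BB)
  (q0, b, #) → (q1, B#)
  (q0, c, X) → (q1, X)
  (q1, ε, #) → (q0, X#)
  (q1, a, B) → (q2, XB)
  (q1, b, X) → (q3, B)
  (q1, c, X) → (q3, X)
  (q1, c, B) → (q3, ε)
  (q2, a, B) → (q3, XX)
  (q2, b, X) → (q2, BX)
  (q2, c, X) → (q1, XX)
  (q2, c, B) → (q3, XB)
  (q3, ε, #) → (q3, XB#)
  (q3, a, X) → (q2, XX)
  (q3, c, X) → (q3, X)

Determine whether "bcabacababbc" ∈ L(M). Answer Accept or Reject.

(q0, bcabacababbc, #)
  read b, top #: go to q1, push B# → (q1, cabacababbc, B#)
  read c, top B: go to q3, push ε → (q3, abacababbc, #)
  ε-move, top #: go to q3, push XB# → (q3, abacababbc, XB#)
  read a, top X: go to q2, push XX → (q2, bacababbc, XXB#)
  read b, top X: go to q2, push BX → (q2, acababbc, BXXB#)
  read a, top B: go to q3, push XX → (q3, cababbc, XXXXB#)
  read c, top X: go to q3, push X → (q3, ababbc, XXXXB#)
  read a, top X: go to q2, push XX → (q2, babbc, XXXXXB#)
  read b, top X: go to q2, push BX → (q2, abbc, BXXXXXB#)
  read a, top B: go to q3, push XX → (q3, bbc, XXXXXXXB#)
No transition applies at (q3, bbc, XXXXXXXB#); input not fully consumed.

Reject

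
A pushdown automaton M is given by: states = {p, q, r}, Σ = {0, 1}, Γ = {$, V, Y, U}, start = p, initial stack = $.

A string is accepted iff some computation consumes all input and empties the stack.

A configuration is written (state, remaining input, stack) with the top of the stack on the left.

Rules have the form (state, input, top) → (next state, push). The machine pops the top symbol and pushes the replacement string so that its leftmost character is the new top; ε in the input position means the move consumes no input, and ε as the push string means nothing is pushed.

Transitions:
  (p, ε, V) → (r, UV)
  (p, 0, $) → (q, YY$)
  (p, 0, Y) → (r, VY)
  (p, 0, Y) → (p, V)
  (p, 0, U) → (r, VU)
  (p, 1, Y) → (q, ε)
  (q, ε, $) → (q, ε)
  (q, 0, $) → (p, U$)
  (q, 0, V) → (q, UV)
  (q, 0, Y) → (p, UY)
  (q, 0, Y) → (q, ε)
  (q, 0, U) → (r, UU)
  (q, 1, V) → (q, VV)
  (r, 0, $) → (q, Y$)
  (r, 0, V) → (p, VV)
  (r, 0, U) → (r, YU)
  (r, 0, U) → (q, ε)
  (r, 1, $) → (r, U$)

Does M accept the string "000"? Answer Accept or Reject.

One accepting computation: (p, 000, $) ⊢ (q, 00, YY$) ⊢ (q, 0, Y$) ⊢ (q, ε, $) ⊢ (q, ε, ε)
All input consumed and the stack is empty.

Accept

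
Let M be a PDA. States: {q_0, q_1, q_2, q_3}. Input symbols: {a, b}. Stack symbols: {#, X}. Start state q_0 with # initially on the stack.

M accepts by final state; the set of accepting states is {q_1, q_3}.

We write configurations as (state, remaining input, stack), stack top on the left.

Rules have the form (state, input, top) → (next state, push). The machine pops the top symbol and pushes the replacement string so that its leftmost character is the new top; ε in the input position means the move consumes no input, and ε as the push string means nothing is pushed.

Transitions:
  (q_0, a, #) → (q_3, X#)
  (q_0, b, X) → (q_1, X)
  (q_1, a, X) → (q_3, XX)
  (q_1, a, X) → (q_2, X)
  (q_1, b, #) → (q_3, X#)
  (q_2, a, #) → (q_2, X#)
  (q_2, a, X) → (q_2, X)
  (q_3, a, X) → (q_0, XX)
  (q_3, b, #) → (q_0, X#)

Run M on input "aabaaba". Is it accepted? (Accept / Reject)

Accept

One accepting computation: (q_0, aabaaba, #) ⊢ (q_3, abaaba, X#) ⊢ (q_0, baaba, XX#) ⊢ (q_1, aaba, XX#) ⊢ (q_3, aba, XXX#) ⊢ (q_0, ba, XXXX#) ⊢ (q_1, a, XXXX#) ⊢ (q_3, ε, XXXXX#)
All input consumed and state q_3 ∈ F.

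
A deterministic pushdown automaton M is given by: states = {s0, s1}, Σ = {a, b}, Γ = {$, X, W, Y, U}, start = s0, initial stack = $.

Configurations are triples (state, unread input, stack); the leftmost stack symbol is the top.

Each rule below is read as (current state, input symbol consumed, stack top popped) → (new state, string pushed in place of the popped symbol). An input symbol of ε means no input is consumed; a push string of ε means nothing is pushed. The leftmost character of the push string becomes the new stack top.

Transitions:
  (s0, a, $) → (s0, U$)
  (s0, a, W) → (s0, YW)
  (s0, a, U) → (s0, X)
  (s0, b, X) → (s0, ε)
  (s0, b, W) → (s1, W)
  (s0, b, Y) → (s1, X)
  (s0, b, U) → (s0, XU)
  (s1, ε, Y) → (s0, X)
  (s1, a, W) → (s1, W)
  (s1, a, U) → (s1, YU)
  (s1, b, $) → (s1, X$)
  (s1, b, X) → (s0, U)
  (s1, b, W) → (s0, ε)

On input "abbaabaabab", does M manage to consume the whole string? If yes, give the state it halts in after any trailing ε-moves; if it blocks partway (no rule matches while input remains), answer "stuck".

stuck

(s0, abbaabaabab, $)
  read a, top $: go to s0, push U$ → (s0, bbaabaabab, U$)
  read b, top U: go to s0, push XU → (s0, baabaabab, XU$)
  read b, top X: go to s0, push ε → (s0, aabaabab, U$)
  read a, top U: go to s0, push X → (s0, abaabab, X$)
No transition for (s0, a, top X); M blocks with input abaabab remaining.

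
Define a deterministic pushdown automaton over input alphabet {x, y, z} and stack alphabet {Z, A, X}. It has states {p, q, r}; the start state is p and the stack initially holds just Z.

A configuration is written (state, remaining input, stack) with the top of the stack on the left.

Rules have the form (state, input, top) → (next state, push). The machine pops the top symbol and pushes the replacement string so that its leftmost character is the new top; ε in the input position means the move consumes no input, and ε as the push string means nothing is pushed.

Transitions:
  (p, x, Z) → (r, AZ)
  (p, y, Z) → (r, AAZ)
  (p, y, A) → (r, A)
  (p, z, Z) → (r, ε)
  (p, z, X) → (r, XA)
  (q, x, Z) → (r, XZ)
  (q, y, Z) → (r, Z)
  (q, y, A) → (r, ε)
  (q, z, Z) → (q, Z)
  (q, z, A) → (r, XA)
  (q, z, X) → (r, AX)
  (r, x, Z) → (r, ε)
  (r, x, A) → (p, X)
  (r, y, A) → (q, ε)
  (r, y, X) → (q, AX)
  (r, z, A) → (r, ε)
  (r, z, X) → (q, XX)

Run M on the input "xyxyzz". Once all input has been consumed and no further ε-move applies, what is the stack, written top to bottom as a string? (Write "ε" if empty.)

(p, xyxyzz, Z) ⊢ (r, yxyzz, AZ) ⊢ (q, xyzz, Z) ⊢ (r, yzz, XZ) ⊢ (q, zz, AXZ) ⊢ (r, z, XAXZ) ⊢ (q, ε, XXAXZ)
All input consumed in state q with stack XXAXZ.

XXAXZ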